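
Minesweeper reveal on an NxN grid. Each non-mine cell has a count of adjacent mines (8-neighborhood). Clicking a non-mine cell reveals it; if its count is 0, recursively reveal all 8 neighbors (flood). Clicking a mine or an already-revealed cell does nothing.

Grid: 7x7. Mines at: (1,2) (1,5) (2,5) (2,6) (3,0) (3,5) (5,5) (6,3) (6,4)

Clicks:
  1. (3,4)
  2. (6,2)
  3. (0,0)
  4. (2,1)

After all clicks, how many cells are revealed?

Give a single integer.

Answer: 8

Derivation:
Click 1 (3,4) count=2: revealed 1 new [(3,4)] -> total=1
Click 2 (6,2) count=1: revealed 1 new [(6,2)] -> total=2
Click 3 (0,0) count=0: revealed 6 new [(0,0) (0,1) (1,0) (1,1) (2,0) (2,1)] -> total=8
Click 4 (2,1) count=2: revealed 0 new [(none)] -> total=8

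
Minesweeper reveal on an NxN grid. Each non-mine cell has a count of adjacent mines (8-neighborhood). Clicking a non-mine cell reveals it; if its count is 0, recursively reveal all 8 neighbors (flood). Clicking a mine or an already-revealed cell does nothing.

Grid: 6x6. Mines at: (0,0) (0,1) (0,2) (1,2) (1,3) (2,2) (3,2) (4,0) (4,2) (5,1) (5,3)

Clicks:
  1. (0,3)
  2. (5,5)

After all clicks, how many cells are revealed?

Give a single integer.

Click 1 (0,3) count=3: revealed 1 new [(0,3)] -> total=1
Click 2 (5,5) count=0: revealed 15 new [(0,4) (0,5) (1,4) (1,5) (2,3) (2,4) (2,5) (3,3) (3,4) (3,5) (4,3) (4,4) (4,5) (5,4) (5,5)] -> total=16

Answer: 16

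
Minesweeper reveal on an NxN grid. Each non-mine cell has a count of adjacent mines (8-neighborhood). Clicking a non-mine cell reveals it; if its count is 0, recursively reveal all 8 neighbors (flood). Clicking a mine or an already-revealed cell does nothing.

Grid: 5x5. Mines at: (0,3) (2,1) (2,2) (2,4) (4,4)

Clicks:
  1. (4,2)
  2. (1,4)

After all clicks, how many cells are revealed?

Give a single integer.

Click 1 (4,2) count=0: revealed 8 new [(3,0) (3,1) (3,2) (3,3) (4,0) (4,1) (4,2) (4,3)] -> total=8
Click 2 (1,4) count=2: revealed 1 new [(1,4)] -> total=9

Answer: 9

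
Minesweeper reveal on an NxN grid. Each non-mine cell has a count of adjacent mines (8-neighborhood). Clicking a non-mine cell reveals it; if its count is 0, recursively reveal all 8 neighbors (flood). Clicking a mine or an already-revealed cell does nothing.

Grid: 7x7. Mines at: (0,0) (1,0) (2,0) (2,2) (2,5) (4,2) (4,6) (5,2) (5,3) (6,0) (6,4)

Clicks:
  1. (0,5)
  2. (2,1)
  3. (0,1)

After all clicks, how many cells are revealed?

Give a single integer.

Click 1 (0,5) count=0: revealed 12 new [(0,1) (0,2) (0,3) (0,4) (0,5) (0,6) (1,1) (1,2) (1,3) (1,4) (1,5) (1,6)] -> total=12
Click 2 (2,1) count=3: revealed 1 new [(2,1)] -> total=13
Click 3 (0,1) count=2: revealed 0 new [(none)] -> total=13

Answer: 13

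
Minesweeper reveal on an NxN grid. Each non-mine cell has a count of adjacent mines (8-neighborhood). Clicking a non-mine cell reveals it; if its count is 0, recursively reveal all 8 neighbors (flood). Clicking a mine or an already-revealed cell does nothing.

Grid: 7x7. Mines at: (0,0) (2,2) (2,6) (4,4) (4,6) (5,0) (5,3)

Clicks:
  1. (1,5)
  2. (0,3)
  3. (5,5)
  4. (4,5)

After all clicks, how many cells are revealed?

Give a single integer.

Answer: 20

Derivation:
Click 1 (1,5) count=1: revealed 1 new [(1,5)] -> total=1
Click 2 (0,3) count=0: revealed 17 new [(0,1) (0,2) (0,3) (0,4) (0,5) (0,6) (1,1) (1,2) (1,3) (1,4) (1,6) (2,3) (2,4) (2,5) (3,3) (3,4) (3,5)] -> total=18
Click 3 (5,5) count=2: revealed 1 new [(5,5)] -> total=19
Click 4 (4,5) count=2: revealed 1 new [(4,5)] -> total=20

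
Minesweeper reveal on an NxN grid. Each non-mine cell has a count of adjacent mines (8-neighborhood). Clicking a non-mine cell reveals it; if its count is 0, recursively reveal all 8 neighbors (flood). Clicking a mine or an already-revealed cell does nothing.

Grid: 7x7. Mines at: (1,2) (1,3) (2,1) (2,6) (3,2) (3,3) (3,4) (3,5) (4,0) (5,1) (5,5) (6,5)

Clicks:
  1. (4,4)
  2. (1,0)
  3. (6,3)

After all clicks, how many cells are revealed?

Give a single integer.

Click 1 (4,4) count=4: revealed 1 new [(4,4)] -> total=1
Click 2 (1,0) count=1: revealed 1 new [(1,0)] -> total=2
Click 3 (6,3) count=0: revealed 8 new [(4,2) (4,3) (5,2) (5,3) (5,4) (6,2) (6,3) (6,4)] -> total=10

Answer: 10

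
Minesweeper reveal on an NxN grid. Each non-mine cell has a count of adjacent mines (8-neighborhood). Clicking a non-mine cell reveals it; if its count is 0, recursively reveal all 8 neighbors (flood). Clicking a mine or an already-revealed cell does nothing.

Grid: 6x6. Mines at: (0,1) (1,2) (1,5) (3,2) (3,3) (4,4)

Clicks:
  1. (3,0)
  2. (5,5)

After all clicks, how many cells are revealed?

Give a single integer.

Answer: 15

Derivation:
Click 1 (3,0) count=0: revealed 14 new [(1,0) (1,1) (2,0) (2,1) (3,0) (3,1) (4,0) (4,1) (4,2) (4,3) (5,0) (5,1) (5,2) (5,3)] -> total=14
Click 2 (5,5) count=1: revealed 1 new [(5,5)] -> total=15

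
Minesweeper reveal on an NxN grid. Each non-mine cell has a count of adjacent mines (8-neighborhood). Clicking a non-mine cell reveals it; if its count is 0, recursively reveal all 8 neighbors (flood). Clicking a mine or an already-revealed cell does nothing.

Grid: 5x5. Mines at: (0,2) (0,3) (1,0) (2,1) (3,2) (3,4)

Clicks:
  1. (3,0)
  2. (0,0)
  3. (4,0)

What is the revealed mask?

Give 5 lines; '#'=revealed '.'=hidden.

Answer: #....
.....
.....
##...
##...

Derivation:
Click 1 (3,0) count=1: revealed 1 new [(3,0)] -> total=1
Click 2 (0,0) count=1: revealed 1 new [(0,0)] -> total=2
Click 3 (4,0) count=0: revealed 3 new [(3,1) (4,0) (4,1)] -> total=5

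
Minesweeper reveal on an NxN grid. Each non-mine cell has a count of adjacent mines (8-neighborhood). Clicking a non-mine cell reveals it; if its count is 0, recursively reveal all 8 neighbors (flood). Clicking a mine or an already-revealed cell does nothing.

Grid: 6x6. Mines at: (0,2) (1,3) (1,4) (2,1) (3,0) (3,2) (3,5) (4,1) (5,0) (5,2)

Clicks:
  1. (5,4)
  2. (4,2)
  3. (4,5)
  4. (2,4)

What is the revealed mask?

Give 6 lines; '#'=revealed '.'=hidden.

Answer: ......
......
....#.
......
..####
...###

Derivation:
Click 1 (5,4) count=0: revealed 6 new [(4,3) (4,4) (4,5) (5,3) (5,4) (5,5)] -> total=6
Click 2 (4,2) count=3: revealed 1 new [(4,2)] -> total=7
Click 3 (4,5) count=1: revealed 0 new [(none)] -> total=7
Click 4 (2,4) count=3: revealed 1 new [(2,4)] -> total=8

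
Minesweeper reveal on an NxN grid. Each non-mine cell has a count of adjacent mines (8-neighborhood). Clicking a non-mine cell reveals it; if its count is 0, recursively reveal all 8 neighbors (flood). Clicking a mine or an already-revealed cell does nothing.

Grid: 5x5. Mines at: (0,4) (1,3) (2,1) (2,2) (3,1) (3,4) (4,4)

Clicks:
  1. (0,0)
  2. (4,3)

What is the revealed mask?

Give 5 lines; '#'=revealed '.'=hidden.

Click 1 (0,0) count=0: revealed 6 new [(0,0) (0,1) (0,2) (1,0) (1,1) (1,2)] -> total=6
Click 2 (4,3) count=2: revealed 1 new [(4,3)] -> total=7

Answer: ###..
###..
.....
.....
...#.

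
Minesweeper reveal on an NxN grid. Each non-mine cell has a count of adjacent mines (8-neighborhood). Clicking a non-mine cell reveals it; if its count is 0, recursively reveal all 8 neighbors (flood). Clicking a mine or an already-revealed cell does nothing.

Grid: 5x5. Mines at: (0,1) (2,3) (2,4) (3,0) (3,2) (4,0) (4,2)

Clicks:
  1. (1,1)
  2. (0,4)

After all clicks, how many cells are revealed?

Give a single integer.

Answer: 7

Derivation:
Click 1 (1,1) count=1: revealed 1 new [(1,1)] -> total=1
Click 2 (0,4) count=0: revealed 6 new [(0,2) (0,3) (0,4) (1,2) (1,3) (1,4)] -> total=7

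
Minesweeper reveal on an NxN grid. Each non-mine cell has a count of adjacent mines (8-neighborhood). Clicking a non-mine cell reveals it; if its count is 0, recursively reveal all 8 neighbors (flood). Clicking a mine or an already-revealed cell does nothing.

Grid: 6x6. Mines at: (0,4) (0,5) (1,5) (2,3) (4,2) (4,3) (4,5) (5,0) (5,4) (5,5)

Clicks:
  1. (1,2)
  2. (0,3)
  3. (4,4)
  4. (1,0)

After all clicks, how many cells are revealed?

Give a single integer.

Answer: 17

Derivation:
Click 1 (1,2) count=1: revealed 1 new [(1,2)] -> total=1
Click 2 (0,3) count=1: revealed 1 new [(0,3)] -> total=2
Click 3 (4,4) count=4: revealed 1 new [(4,4)] -> total=3
Click 4 (1,0) count=0: revealed 14 new [(0,0) (0,1) (0,2) (1,0) (1,1) (1,3) (2,0) (2,1) (2,2) (3,0) (3,1) (3,2) (4,0) (4,1)] -> total=17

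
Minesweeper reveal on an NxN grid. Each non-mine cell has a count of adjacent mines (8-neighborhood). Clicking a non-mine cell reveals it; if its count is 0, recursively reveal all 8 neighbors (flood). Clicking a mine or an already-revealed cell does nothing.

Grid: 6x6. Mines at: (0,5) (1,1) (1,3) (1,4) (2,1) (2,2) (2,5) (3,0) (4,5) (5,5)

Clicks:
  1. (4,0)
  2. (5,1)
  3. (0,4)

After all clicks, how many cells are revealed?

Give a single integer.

Answer: 15

Derivation:
Click 1 (4,0) count=1: revealed 1 new [(4,0)] -> total=1
Click 2 (5,1) count=0: revealed 13 new [(3,1) (3,2) (3,3) (3,4) (4,1) (4,2) (4,3) (4,4) (5,0) (5,1) (5,2) (5,3) (5,4)] -> total=14
Click 3 (0,4) count=3: revealed 1 new [(0,4)] -> total=15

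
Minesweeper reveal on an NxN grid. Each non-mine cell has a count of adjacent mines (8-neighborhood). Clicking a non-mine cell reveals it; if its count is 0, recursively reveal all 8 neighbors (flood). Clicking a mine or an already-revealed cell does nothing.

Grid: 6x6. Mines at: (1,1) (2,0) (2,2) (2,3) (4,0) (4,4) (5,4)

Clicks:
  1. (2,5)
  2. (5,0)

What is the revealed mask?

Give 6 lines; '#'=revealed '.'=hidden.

Answer: ..####
..####
....##
....##
......
#.....

Derivation:
Click 1 (2,5) count=0: revealed 12 new [(0,2) (0,3) (0,4) (0,5) (1,2) (1,3) (1,4) (1,5) (2,4) (2,5) (3,4) (3,5)] -> total=12
Click 2 (5,0) count=1: revealed 1 new [(5,0)] -> total=13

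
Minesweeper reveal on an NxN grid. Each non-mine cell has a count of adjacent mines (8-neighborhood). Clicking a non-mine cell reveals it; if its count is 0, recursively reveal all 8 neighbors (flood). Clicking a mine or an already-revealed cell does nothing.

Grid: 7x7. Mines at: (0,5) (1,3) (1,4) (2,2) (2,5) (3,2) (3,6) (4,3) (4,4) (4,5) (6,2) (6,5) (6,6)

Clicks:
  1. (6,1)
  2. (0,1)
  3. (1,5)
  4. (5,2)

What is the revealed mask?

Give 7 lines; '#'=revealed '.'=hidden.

Answer: ###....
###..#.
##.....
##.....
##.....
###....
##.....

Derivation:
Click 1 (6,1) count=1: revealed 1 new [(6,1)] -> total=1
Click 2 (0,1) count=0: revealed 15 new [(0,0) (0,1) (0,2) (1,0) (1,1) (1,2) (2,0) (2,1) (3,0) (3,1) (4,0) (4,1) (5,0) (5,1) (6,0)] -> total=16
Click 3 (1,5) count=3: revealed 1 new [(1,5)] -> total=17
Click 4 (5,2) count=2: revealed 1 new [(5,2)] -> total=18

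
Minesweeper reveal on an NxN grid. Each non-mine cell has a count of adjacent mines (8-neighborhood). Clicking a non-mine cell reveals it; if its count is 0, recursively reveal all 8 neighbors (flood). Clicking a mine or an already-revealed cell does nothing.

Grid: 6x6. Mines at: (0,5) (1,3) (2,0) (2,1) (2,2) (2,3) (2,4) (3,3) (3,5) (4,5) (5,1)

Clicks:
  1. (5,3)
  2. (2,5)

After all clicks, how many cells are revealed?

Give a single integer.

Click 1 (5,3) count=0: revealed 6 new [(4,2) (4,3) (4,4) (5,2) (5,3) (5,4)] -> total=6
Click 2 (2,5) count=2: revealed 1 new [(2,5)] -> total=7

Answer: 7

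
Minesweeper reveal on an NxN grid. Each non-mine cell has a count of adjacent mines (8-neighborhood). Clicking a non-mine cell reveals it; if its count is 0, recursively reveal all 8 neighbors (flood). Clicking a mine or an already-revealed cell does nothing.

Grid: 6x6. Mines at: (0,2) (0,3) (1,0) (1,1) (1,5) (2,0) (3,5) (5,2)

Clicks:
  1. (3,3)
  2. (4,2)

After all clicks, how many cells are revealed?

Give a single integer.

Answer: 15

Derivation:
Click 1 (3,3) count=0: revealed 15 new [(1,2) (1,3) (1,4) (2,1) (2,2) (2,3) (2,4) (3,1) (3,2) (3,3) (3,4) (4,1) (4,2) (4,3) (4,4)] -> total=15
Click 2 (4,2) count=1: revealed 0 new [(none)] -> total=15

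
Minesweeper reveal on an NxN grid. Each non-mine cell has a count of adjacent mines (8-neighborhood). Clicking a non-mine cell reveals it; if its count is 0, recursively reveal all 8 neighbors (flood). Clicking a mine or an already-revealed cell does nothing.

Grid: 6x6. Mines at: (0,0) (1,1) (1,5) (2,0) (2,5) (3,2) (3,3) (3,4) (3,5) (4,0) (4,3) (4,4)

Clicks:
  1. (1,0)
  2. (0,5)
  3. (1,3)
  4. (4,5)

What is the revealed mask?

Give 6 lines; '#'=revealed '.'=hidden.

Click 1 (1,0) count=3: revealed 1 new [(1,0)] -> total=1
Click 2 (0,5) count=1: revealed 1 new [(0,5)] -> total=2
Click 3 (1,3) count=0: revealed 9 new [(0,2) (0,3) (0,4) (1,2) (1,3) (1,4) (2,2) (2,3) (2,4)] -> total=11
Click 4 (4,5) count=3: revealed 1 new [(4,5)] -> total=12

Answer: ..####
#.###.
..###.
......
.....#
......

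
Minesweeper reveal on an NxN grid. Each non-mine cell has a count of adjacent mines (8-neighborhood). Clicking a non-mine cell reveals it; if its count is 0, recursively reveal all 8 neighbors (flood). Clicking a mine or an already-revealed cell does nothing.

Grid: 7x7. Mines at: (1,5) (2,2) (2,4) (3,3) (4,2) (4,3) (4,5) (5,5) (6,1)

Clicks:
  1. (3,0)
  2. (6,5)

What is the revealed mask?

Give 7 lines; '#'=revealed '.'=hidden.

Answer: #####..
#####..
##.....
##.....
##.....
##.....
.....#.

Derivation:
Click 1 (3,0) count=0: revealed 18 new [(0,0) (0,1) (0,2) (0,3) (0,4) (1,0) (1,1) (1,2) (1,3) (1,4) (2,0) (2,1) (3,0) (3,1) (4,0) (4,1) (5,0) (5,1)] -> total=18
Click 2 (6,5) count=1: revealed 1 new [(6,5)] -> total=19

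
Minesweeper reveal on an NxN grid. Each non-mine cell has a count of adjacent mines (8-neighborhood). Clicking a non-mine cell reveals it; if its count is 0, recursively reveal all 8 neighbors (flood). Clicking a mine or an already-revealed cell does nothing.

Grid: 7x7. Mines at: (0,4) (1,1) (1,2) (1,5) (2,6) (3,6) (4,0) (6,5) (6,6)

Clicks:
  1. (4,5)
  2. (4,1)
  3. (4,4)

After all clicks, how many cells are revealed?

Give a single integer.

Click 1 (4,5) count=1: revealed 1 new [(4,5)] -> total=1
Click 2 (4,1) count=1: revealed 1 new [(4,1)] -> total=2
Click 3 (4,4) count=0: revealed 24 new [(2,1) (2,2) (2,3) (2,4) (2,5) (3,1) (3,2) (3,3) (3,4) (3,5) (4,2) (4,3) (4,4) (5,0) (5,1) (5,2) (5,3) (5,4) (5,5) (6,0) (6,1) (6,2) (6,3) (6,4)] -> total=26

Answer: 26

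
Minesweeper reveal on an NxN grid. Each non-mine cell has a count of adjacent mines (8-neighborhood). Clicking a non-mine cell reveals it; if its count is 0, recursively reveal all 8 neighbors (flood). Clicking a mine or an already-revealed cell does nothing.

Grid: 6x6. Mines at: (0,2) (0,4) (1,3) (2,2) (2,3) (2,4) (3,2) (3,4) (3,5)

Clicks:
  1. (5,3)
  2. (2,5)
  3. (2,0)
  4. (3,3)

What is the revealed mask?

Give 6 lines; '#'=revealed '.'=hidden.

Answer: ##....
##....
##...#
##.#..
######
######

Derivation:
Click 1 (5,3) count=0: revealed 20 new [(0,0) (0,1) (1,0) (1,1) (2,0) (2,1) (3,0) (3,1) (4,0) (4,1) (4,2) (4,3) (4,4) (4,5) (5,0) (5,1) (5,2) (5,3) (5,4) (5,5)] -> total=20
Click 2 (2,5) count=3: revealed 1 new [(2,5)] -> total=21
Click 3 (2,0) count=0: revealed 0 new [(none)] -> total=21
Click 4 (3,3) count=5: revealed 1 new [(3,3)] -> total=22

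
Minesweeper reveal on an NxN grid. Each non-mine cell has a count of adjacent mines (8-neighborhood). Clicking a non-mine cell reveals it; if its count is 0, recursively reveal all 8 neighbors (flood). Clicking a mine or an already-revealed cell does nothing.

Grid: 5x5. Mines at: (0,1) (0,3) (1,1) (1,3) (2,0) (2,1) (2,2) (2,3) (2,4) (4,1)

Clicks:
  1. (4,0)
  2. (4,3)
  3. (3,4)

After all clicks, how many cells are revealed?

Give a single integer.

Answer: 7

Derivation:
Click 1 (4,0) count=1: revealed 1 new [(4,0)] -> total=1
Click 2 (4,3) count=0: revealed 6 new [(3,2) (3,3) (3,4) (4,2) (4,3) (4,4)] -> total=7
Click 3 (3,4) count=2: revealed 0 new [(none)] -> total=7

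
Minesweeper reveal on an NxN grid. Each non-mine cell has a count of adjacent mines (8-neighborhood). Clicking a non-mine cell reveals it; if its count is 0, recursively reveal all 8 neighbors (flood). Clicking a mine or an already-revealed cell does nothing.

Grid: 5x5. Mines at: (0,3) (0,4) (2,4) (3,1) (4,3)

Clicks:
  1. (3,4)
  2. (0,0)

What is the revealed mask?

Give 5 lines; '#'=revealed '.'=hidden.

Answer: ###..
###..
###..
....#
.....

Derivation:
Click 1 (3,4) count=2: revealed 1 new [(3,4)] -> total=1
Click 2 (0,0) count=0: revealed 9 new [(0,0) (0,1) (0,2) (1,0) (1,1) (1,2) (2,0) (2,1) (2,2)] -> total=10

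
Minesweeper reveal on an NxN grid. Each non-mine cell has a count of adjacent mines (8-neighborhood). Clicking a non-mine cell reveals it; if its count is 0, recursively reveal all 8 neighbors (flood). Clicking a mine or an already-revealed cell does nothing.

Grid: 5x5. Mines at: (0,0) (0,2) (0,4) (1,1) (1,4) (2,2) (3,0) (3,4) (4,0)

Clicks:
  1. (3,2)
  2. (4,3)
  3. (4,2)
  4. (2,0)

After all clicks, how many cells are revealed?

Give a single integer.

Click 1 (3,2) count=1: revealed 1 new [(3,2)] -> total=1
Click 2 (4,3) count=1: revealed 1 new [(4,3)] -> total=2
Click 3 (4,2) count=0: revealed 4 new [(3,1) (3,3) (4,1) (4,2)] -> total=6
Click 4 (2,0) count=2: revealed 1 new [(2,0)] -> total=7

Answer: 7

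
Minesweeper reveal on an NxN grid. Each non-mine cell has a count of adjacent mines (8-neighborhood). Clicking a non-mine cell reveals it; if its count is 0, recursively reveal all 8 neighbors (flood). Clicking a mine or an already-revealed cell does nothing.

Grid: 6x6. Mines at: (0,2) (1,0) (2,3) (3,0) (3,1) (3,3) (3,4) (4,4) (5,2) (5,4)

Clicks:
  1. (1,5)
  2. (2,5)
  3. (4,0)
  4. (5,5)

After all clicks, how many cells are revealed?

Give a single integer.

Click 1 (1,5) count=0: revealed 8 new [(0,3) (0,4) (0,5) (1,3) (1,4) (1,5) (2,4) (2,5)] -> total=8
Click 2 (2,5) count=1: revealed 0 new [(none)] -> total=8
Click 3 (4,0) count=2: revealed 1 new [(4,0)] -> total=9
Click 4 (5,5) count=2: revealed 1 new [(5,5)] -> total=10

Answer: 10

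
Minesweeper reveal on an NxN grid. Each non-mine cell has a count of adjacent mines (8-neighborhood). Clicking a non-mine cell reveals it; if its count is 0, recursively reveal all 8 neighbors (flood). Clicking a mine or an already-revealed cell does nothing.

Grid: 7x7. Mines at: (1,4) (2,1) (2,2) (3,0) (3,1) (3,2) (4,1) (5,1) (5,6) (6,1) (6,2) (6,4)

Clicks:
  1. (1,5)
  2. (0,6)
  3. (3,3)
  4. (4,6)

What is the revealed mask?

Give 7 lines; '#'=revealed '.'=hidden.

Click 1 (1,5) count=1: revealed 1 new [(1,5)] -> total=1
Click 2 (0,6) count=0: revealed 18 new [(0,5) (0,6) (1,6) (2,3) (2,4) (2,5) (2,6) (3,3) (3,4) (3,5) (3,6) (4,3) (4,4) (4,5) (4,6) (5,3) (5,4) (5,5)] -> total=19
Click 3 (3,3) count=2: revealed 0 new [(none)] -> total=19
Click 4 (4,6) count=1: revealed 0 new [(none)] -> total=19

Answer: .....##
.....##
...####
...####
...####
...###.
.......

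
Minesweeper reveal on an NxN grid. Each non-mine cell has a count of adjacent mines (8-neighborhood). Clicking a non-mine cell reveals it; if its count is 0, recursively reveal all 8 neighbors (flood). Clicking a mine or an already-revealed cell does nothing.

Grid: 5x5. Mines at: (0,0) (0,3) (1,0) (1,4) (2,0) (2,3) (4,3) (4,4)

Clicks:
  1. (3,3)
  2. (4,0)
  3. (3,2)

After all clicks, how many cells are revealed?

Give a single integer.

Answer: 7

Derivation:
Click 1 (3,3) count=3: revealed 1 new [(3,3)] -> total=1
Click 2 (4,0) count=0: revealed 6 new [(3,0) (3,1) (3,2) (4,0) (4,1) (4,2)] -> total=7
Click 3 (3,2) count=2: revealed 0 new [(none)] -> total=7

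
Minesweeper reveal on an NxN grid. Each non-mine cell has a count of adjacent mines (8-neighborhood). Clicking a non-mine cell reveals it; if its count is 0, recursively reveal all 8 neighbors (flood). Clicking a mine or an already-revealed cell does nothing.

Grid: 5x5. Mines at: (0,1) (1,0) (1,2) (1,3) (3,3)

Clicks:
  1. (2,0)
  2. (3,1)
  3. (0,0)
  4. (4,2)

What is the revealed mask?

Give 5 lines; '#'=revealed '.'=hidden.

Click 1 (2,0) count=1: revealed 1 new [(2,0)] -> total=1
Click 2 (3,1) count=0: revealed 8 new [(2,1) (2,2) (3,0) (3,1) (3,2) (4,0) (4,1) (4,2)] -> total=9
Click 3 (0,0) count=2: revealed 1 new [(0,0)] -> total=10
Click 4 (4,2) count=1: revealed 0 new [(none)] -> total=10

Answer: #....
.....
###..
###..
###..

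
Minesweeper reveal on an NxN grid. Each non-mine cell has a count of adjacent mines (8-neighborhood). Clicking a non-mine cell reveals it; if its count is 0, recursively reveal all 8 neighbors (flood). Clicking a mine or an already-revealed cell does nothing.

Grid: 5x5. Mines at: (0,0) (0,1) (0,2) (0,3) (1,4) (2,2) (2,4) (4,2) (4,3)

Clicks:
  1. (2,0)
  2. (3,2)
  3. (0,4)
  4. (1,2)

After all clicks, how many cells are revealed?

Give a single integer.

Answer: 11

Derivation:
Click 1 (2,0) count=0: revealed 8 new [(1,0) (1,1) (2,0) (2,1) (3,0) (3,1) (4,0) (4,1)] -> total=8
Click 2 (3,2) count=3: revealed 1 new [(3,2)] -> total=9
Click 3 (0,4) count=2: revealed 1 new [(0,4)] -> total=10
Click 4 (1,2) count=4: revealed 1 new [(1,2)] -> total=11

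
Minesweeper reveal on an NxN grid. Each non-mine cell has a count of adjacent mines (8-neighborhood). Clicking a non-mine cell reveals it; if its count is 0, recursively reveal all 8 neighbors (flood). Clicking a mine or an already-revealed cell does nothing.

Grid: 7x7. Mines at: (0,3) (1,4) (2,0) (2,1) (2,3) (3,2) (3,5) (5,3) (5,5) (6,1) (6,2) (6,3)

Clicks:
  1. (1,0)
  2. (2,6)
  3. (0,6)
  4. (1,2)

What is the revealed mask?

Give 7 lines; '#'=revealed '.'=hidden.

Click 1 (1,0) count=2: revealed 1 new [(1,0)] -> total=1
Click 2 (2,6) count=1: revealed 1 new [(2,6)] -> total=2
Click 3 (0,6) count=0: revealed 5 new [(0,5) (0,6) (1,5) (1,6) (2,5)] -> total=7
Click 4 (1,2) count=3: revealed 1 new [(1,2)] -> total=8

Answer: .....##
#.#..##
.....##
.......
.......
.......
.......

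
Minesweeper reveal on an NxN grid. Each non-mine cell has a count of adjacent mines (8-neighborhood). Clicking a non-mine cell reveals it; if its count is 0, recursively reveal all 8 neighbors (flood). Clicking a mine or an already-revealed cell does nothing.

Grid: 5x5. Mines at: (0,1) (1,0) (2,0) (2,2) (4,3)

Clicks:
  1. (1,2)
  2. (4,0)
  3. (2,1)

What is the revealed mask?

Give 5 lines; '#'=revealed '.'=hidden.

Click 1 (1,2) count=2: revealed 1 new [(1,2)] -> total=1
Click 2 (4,0) count=0: revealed 6 new [(3,0) (3,1) (3,2) (4,0) (4,1) (4,2)] -> total=7
Click 3 (2,1) count=3: revealed 1 new [(2,1)] -> total=8

Answer: .....
..#..
.#...
###..
###..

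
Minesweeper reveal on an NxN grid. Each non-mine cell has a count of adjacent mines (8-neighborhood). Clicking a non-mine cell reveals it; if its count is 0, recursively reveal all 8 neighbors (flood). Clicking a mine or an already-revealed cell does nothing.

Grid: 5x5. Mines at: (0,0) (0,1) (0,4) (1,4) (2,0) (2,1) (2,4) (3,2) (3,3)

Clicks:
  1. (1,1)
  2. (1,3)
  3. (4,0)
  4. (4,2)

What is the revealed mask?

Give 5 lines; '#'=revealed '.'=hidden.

Click 1 (1,1) count=4: revealed 1 new [(1,1)] -> total=1
Click 2 (1,3) count=3: revealed 1 new [(1,3)] -> total=2
Click 3 (4,0) count=0: revealed 4 new [(3,0) (3,1) (4,0) (4,1)] -> total=6
Click 4 (4,2) count=2: revealed 1 new [(4,2)] -> total=7

Answer: .....
.#.#.
.....
##...
###..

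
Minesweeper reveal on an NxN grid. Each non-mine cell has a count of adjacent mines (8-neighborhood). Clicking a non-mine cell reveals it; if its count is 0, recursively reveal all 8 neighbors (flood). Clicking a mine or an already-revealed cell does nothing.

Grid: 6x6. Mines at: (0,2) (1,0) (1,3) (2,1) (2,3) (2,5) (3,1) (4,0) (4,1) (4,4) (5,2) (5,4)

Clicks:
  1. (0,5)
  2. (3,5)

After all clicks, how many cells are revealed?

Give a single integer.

Click 1 (0,5) count=0: revealed 4 new [(0,4) (0,5) (1,4) (1,5)] -> total=4
Click 2 (3,5) count=2: revealed 1 new [(3,5)] -> total=5

Answer: 5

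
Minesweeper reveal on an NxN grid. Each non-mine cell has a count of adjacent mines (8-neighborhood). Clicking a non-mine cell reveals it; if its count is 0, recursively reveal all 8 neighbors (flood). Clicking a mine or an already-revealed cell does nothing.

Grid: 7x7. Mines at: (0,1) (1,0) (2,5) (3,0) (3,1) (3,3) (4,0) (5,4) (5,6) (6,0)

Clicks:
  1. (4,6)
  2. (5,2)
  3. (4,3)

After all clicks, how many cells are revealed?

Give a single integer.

Click 1 (4,6) count=1: revealed 1 new [(4,6)] -> total=1
Click 2 (5,2) count=0: revealed 9 new [(4,1) (4,2) (4,3) (5,1) (5,2) (5,3) (6,1) (6,2) (6,3)] -> total=10
Click 3 (4,3) count=2: revealed 0 new [(none)] -> total=10

Answer: 10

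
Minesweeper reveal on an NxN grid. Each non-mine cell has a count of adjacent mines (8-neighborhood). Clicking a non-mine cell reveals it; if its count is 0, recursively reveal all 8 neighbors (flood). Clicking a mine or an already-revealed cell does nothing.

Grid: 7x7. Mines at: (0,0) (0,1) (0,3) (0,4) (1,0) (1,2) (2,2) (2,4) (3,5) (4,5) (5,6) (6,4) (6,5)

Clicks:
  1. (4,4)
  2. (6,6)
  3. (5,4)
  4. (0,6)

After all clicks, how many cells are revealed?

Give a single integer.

Answer: 9

Derivation:
Click 1 (4,4) count=2: revealed 1 new [(4,4)] -> total=1
Click 2 (6,6) count=2: revealed 1 new [(6,6)] -> total=2
Click 3 (5,4) count=3: revealed 1 new [(5,4)] -> total=3
Click 4 (0,6) count=0: revealed 6 new [(0,5) (0,6) (1,5) (1,6) (2,5) (2,6)] -> total=9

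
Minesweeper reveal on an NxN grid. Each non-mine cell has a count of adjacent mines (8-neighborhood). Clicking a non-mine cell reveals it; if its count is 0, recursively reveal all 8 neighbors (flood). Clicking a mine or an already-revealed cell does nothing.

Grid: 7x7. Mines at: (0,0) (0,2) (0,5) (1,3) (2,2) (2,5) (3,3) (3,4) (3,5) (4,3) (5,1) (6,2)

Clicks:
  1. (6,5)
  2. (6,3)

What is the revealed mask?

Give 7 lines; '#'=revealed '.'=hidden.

Click 1 (6,5) count=0: revealed 11 new [(4,4) (4,5) (4,6) (5,3) (5,4) (5,5) (5,6) (6,3) (6,4) (6,5) (6,6)] -> total=11
Click 2 (6,3) count=1: revealed 0 new [(none)] -> total=11

Answer: .......
.......
.......
.......
....###
...####
...####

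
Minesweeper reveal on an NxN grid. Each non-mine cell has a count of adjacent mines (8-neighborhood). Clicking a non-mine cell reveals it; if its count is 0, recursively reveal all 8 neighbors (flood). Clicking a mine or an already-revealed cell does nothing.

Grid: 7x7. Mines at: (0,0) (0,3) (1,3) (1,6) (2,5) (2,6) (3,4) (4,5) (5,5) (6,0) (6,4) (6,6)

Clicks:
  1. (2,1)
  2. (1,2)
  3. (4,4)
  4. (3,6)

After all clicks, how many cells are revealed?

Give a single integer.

Click 1 (2,1) count=0: revealed 22 new [(1,0) (1,1) (1,2) (2,0) (2,1) (2,2) (2,3) (3,0) (3,1) (3,2) (3,3) (4,0) (4,1) (4,2) (4,3) (5,0) (5,1) (5,2) (5,3) (6,1) (6,2) (6,3)] -> total=22
Click 2 (1,2) count=2: revealed 0 new [(none)] -> total=22
Click 3 (4,4) count=3: revealed 1 new [(4,4)] -> total=23
Click 4 (3,6) count=3: revealed 1 new [(3,6)] -> total=24

Answer: 24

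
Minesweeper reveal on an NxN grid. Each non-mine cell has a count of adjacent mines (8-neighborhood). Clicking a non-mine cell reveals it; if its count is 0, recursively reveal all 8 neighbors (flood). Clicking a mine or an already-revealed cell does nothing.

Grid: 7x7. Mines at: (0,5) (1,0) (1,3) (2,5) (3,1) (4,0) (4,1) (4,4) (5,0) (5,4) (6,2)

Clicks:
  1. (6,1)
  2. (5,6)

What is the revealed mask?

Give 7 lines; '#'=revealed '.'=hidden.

Answer: .......
.......
.......
.....##
.....##
.....##
.#...##

Derivation:
Click 1 (6,1) count=2: revealed 1 new [(6,1)] -> total=1
Click 2 (5,6) count=0: revealed 8 new [(3,5) (3,6) (4,5) (4,6) (5,5) (5,6) (6,5) (6,6)] -> total=9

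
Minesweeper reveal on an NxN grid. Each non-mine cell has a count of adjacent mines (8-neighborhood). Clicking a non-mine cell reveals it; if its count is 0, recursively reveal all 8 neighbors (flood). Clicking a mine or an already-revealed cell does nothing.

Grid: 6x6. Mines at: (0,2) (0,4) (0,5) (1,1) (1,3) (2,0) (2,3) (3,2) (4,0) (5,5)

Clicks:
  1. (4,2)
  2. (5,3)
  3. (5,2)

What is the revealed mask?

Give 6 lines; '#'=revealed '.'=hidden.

Answer: ......
......
......
......
.####.
.####.

Derivation:
Click 1 (4,2) count=1: revealed 1 new [(4,2)] -> total=1
Click 2 (5,3) count=0: revealed 7 new [(4,1) (4,3) (4,4) (5,1) (5,2) (5,3) (5,4)] -> total=8
Click 3 (5,2) count=0: revealed 0 new [(none)] -> total=8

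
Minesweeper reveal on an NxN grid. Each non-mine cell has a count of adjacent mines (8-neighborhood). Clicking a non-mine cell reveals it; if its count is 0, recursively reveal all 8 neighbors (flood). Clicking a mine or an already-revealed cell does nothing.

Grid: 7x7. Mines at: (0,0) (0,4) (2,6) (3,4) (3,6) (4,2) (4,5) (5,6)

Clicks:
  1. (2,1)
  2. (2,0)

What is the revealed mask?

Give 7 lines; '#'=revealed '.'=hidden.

Answer: .###...
####...
####...
####...
##.....
######.
######.

Derivation:
Click 1 (2,1) count=0: revealed 29 new [(0,1) (0,2) (0,3) (1,0) (1,1) (1,2) (1,3) (2,0) (2,1) (2,2) (2,3) (3,0) (3,1) (3,2) (3,3) (4,0) (4,1) (5,0) (5,1) (5,2) (5,3) (5,4) (5,5) (6,0) (6,1) (6,2) (6,3) (6,4) (6,5)] -> total=29
Click 2 (2,0) count=0: revealed 0 new [(none)] -> total=29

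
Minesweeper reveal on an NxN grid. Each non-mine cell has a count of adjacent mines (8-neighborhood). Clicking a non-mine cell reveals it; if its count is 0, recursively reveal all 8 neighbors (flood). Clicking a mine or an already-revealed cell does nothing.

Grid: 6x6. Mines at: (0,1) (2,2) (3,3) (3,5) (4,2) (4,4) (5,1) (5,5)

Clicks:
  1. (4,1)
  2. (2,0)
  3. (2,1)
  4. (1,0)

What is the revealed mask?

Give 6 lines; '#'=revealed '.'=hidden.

Click 1 (4,1) count=2: revealed 1 new [(4,1)] -> total=1
Click 2 (2,0) count=0: revealed 7 new [(1,0) (1,1) (2,0) (2,1) (3,0) (3,1) (4,0)] -> total=8
Click 3 (2,1) count=1: revealed 0 new [(none)] -> total=8
Click 4 (1,0) count=1: revealed 0 new [(none)] -> total=8

Answer: ......
##....
##....
##....
##....
......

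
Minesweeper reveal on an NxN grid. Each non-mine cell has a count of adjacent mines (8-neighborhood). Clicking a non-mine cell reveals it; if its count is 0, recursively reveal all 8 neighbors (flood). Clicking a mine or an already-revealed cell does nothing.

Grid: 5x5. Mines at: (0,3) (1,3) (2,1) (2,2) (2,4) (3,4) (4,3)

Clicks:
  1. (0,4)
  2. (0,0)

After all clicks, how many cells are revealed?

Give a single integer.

Click 1 (0,4) count=2: revealed 1 new [(0,4)] -> total=1
Click 2 (0,0) count=0: revealed 6 new [(0,0) (0,1) (0,2) (1,0) (1,1) (1,2)] -> total=7

Answer: 7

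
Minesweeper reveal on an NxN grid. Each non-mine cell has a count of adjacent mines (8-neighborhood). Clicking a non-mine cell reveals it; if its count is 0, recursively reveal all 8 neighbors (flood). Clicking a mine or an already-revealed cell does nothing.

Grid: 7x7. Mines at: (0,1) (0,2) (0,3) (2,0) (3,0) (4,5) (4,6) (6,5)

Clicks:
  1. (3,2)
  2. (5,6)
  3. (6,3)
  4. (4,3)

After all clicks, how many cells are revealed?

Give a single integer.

Click 1 (3,2) count=0: revealed 36 new [(0,4) (0,5) (0,6) (1,1) (1,2) (1,3) (1,4) (1,5) (1,6) (2,1) (2,2) (2,3) (2,4) (2,5) (2,6) (3,1) (3,2) (3,3) (3,4) (3,5) (3,6) (4,0) (4,1) (4,2) (4,3) (4,4) (5,0) (5,1) (5,2) (5,3) (5,4) (6,0) (6,1) (6,2) (6,3) (6,4)] -> total=36
Click 2 (5,6) count=3: revealed 1 new [(5,6)] -> total=37
Click 3 (6,3) count=0: revealed 0 new [(none)] -> total=37
Click 4 (4,3) count=0: revealed 0 new [(none)] -> total=37

Answer: 37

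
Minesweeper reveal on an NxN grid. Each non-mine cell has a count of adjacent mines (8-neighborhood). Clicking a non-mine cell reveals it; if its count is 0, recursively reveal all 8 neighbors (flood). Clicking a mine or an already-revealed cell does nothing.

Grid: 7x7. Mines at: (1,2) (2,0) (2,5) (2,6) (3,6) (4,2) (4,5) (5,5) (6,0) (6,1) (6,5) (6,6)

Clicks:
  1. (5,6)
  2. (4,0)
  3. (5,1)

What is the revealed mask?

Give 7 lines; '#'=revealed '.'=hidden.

Click 1 (5,6) count=4: revealed 1 new [(5,6)] -> total=1
Click 2 (4,0) count=0: revealed 6 new [(3,0) (3,1) (4,0) (4,1) (5,0) (5,1)] -> total=7
Click 3 (5,1) count=3: revealed 0 new [(none)] -> total=7

Answer: .......
.......
.......
##.....
##.....
##....#
.......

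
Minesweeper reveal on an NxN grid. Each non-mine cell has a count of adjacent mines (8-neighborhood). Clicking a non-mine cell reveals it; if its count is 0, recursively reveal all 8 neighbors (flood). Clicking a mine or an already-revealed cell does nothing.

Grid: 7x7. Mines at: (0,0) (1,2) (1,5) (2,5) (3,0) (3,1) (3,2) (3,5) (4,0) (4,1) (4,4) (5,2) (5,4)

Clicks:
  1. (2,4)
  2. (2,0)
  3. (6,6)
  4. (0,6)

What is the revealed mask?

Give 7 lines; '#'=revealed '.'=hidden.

Answer: ......#
.......
#...#..
.......
.....##
.....##
.....##

Derivation:
Click 1 (2,4) count=3: revealed 1 new [(2,4)] -> total=1
Click 2 (2,0) count=2: revealed 1 new [(2,0)] -> total=2
Click 3 (6,6) count=0: revealed 6 new [(4,5) (4,6) (5,5) (5,6) (6,5) (6,6)] -> total=8
Click 4 (0,6) count=1: revealed 1 new [(0,6)] -> total=9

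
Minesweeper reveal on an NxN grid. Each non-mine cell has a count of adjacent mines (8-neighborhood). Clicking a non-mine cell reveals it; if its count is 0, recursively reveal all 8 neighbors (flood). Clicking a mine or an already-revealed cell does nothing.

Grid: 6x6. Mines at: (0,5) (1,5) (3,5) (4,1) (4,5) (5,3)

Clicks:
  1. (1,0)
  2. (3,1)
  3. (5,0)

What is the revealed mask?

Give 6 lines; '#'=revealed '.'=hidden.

Answer: #####.
#####.
#####.
#####.
..###.
#.....

Derivation:
Click 1 (1,0) count=0: revealed 23 new [(0,0) (0,1) (0,2) (0,3) (0,4) (1,0) (1,1) (1,2) (1,3) (1,4) (2,0) (2,1) (2,2) (2,3) (2,4) (3,0) (3,1) (3,2) (3,3) (3,4) (4,2) (4,3) (4,4)] -> total=23
Click 2 (3,1) count=1: revealed 0 new [(none)] -> total=23
Click 3 (5,0) count=1: revealed 1 new [(5,0)] -> total=24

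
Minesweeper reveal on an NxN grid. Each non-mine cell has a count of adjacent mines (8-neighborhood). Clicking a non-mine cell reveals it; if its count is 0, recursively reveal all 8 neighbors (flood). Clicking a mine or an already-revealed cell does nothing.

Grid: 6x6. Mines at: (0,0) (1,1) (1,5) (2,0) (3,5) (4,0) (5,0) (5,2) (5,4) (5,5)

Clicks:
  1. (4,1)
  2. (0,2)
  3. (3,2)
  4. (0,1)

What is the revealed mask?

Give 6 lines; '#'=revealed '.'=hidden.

Answer: .####.
..###.
.####.
.####.
.####.
......

Derivation:
Click 1 (4,1) count=3: revealed 1 new [(4,1)] -> total=1
Click 2 (0,2) count=1: revealed 1 new [(0,2)] -> total=2
Click 3 (3,2) count=0: revealed 16 new [(0,3) (0,4) (1,2) (1,3) (1,4) (2,1) (2,2) (2,3) (2,4) (3,1) (3,2) (3,3) (3,4) (4,2) (4,3) (4,4)] -> total=18
Click 4 (0,1) count=2: revealed 1 new [(0,1)] -> total=19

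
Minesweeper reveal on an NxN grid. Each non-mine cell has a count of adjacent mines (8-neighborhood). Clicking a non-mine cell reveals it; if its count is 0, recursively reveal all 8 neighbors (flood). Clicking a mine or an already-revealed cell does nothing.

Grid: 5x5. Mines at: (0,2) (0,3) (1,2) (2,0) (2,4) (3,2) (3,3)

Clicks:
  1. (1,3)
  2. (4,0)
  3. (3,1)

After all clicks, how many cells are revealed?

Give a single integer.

Click 1 (1,3) count=4: revealed 1 new [(1,3)] -> total=1
Click 2 (4,0) count=0: revealed 4 new [(3,0) (3,1) (4,0) (4,1)] -> total=5
Click 3 (3,1) count=2: revealed 0 new [(none)] -> total=5

Answer: 5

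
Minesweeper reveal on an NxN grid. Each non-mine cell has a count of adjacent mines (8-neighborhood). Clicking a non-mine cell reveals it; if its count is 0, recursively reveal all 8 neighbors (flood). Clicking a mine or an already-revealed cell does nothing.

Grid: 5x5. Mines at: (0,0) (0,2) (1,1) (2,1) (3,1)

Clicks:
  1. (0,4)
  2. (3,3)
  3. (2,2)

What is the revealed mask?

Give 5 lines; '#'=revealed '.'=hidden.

Click 1 (0,4) count=0: revealed 14 new [(0,3) (0,4) (1,2) (1,3) (1,4) (2,2) (2,3) (2,4) (3,2) (3,3) (3,4) (4,2) (4,3) (4,4)] -> total=14
Click 2 (3,3) count=0: revealed 0 new [(none)] -> total=14
Click 3 (2,2) count=3: revealed 0 new [(none)] -> total=14

Answer: ...##
..###
..###
..###
..###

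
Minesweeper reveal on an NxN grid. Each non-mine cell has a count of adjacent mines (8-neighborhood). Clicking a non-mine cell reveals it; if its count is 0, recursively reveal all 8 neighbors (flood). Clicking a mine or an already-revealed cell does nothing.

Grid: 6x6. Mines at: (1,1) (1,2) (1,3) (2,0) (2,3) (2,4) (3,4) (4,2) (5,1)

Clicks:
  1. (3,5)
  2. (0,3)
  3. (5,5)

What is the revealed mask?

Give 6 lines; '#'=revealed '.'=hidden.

Answer: ...#..
......
......
.....#
...###
...###

Derivation:
Click 1 (3,5) count=2: revealed 1 new [(3,5)] -> total=1
Click 2 (0,3) count=2: revealed 1 new [(0,3)] -> total=2
Click 3 (5,5) count=0: revealed 6 new [(4,3) (4,4) (4,5) (5,3) (5,4) (5,5)] -> total=8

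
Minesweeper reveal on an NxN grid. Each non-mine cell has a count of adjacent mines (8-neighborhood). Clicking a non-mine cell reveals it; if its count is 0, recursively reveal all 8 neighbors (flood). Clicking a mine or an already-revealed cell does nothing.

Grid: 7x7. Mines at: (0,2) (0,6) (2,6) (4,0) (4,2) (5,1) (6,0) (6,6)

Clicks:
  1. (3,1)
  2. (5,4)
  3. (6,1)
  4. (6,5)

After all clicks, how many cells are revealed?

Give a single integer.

Click 1 (3,1) count=2: revealed 1 new [(3,1)] -> total=1
Click 2 (5,4) count=0: revealed 36 new [(0,0) (0,1) (0,3) (0,4) (0,5) (1,0) (1,1) (1,2) (1,3) (1,4) (1,5) (2,0) (2,1) (2,2) (2,3) (2,4) (2,5) (3,0) (3,2) (3,3) (3,4) (3,5) (3,6) (4,3) (4,4) (4,5) (4,6) (5,2) (5,3) (5,4) (5,5) (5,6) (6,2) (6,3) (6,4) (6,5)] -> total=37
Click 3 (6,1) count=2: revealed 1 new [(6,1)] -> total=38
Click 4 (6,5) count=1: revealed 0 new [(none)] -> total=38

Answer: 38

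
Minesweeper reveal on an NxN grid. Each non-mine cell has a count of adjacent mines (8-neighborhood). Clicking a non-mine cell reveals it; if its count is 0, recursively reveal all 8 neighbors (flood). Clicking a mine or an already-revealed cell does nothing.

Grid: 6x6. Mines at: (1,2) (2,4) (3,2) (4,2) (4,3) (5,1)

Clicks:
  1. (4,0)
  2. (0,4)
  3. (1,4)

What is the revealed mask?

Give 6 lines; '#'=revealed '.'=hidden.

Click 1 (4,0) count=1: revealed 1 new [(4,0)] -> total=1
Click 2 (0,4) count=0: revealed 6 new [(0,3) (0,4) (0,5) (1,3) (1,4) (1,5)] -> total=7
Click 3 (1,4) count=1: revealed 0 new [(none)] -> total=7

Answer: ...###
...###
......
......
#.....
......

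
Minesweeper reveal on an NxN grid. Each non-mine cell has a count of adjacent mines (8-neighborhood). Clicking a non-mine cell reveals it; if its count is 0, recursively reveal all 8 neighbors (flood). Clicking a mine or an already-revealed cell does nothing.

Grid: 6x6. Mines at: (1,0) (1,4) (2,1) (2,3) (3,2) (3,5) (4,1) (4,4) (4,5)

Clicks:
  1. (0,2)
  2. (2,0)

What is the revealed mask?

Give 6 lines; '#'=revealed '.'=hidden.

Answer: .###..
.###..
#.....
......
......
......

Derivation:
Click 1 (0,2) count=0: revealed 6 new [(0,1) (0,2) (0,3) (1,1) (1,2) (1,3)] -> total=6
Click 2 (2,0) count=2: revealed 1 new [(2,0)] -> total=7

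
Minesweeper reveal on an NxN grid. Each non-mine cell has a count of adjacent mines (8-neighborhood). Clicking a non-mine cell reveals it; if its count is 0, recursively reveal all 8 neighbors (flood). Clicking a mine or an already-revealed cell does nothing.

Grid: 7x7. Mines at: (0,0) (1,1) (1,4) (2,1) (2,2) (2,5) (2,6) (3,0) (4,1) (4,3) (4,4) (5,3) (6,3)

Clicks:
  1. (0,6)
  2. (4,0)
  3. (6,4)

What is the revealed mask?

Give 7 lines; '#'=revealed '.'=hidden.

Answer: .....##
.....##
.......
.......
#......
.......
....#..

Derivation:
Click 1 (0,6) count=0: revealed 4 new [(0,5) (0,6) (1,5) (1,6)] -> total=4
Click 2 (4,0) count=2: revealed 1 new [(4,0)] -> total=5
Click 3 (6,4) count=2: revealed 1 new [(6,4)] -> total=6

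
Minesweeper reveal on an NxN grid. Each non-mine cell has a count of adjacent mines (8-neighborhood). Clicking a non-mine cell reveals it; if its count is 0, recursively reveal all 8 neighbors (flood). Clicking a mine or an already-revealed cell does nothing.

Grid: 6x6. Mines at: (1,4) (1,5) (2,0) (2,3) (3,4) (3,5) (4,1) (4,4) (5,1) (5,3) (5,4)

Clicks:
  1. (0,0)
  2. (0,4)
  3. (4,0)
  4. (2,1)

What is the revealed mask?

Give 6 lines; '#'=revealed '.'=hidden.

Click 1 (0,0) count=0: revealed 8 new [(0,0) (0,1) (0,2) (0,3) (1,0) (1,1) (1,2) (1,3)] -> total=8
Click 2 (0,4) count=2: revealed 1 new [(0,4)] -> total=9
Click 3 (4,0) count=2: revealed 1 new [(4,0)] -> total=10
Click 4 (2,1) count=1: revealed 1 new [(2,1)] -> total=11

Answer: #####.
####..
.#....
......
#.....
......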